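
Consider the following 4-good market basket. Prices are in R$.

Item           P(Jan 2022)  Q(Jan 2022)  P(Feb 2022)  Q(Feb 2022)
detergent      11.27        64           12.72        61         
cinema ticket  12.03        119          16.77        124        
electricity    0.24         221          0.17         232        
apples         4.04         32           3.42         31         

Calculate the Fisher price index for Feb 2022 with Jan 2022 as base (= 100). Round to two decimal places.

126.88

Laspeyres component (base-period weights):
ΣP(Feb 2022)Q(Jan 2022) = 12.72×64 + 16.77×119 + 0.17×221 + 3.42×32 = 814.08 + 1995.63 + 37.57 + 109.44 = 2956.72
ΣP(Jan 2022)Q(Jan 2022) = 11.27×64 + 12.03×119 + 0.24×221 + 4.04×32 = 721.28 + 1431.57 + 53.04 + 129.28 = 2335.17
L = 2956.72 / 2335.17 × 100 = 126.6169
Paasche component (current-period weights):
ΣP(Feb 2022)Q(Feb 2022) = 12.72×61 + 16.77×124 + 0.17×232 + 3.42×31 = 775.92 + 2079.48 + 39.44 + 106.02 = 3000.86
ΣP(Jan 2022)Q(Feb 2022) = 11.27×61 + 12.03×124 + 0.24×232 + 4.04×31 = 687.47 + 1491.72 + 55.68 + 125.24 = 2360.11
P = 3000.86 / 2360.11 × 100 = 127.1492
Fisher = √(L × P) = √(126.6169 × 127.1492) = 126.8828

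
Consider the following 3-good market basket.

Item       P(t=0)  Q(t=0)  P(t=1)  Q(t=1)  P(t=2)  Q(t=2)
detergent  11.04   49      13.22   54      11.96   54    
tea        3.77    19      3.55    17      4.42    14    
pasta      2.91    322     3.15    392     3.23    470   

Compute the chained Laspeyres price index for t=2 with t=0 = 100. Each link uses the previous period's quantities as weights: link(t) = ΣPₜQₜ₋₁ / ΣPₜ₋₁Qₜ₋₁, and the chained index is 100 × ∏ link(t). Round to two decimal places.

Link t=0→t=1:
ΣP(t=1)Q(t=0) = 13.22×49 + 3.55×19 + 3.15×322 = 647.78 + 67.45 + 1014.3 = 1729.53
ΣP(t=0)Q(t=0) = 11.04×49 + 3.77×19 + 2.91×322 = 540.96 + 71.63 + 937.02 = 1549.61
link = 1729.53/1549.61 = 1.116107
Link t=1→t=2:
ΣP(t=2)Q(t=1) = 11.96×54 + 4.42×17 + 3.23×392 = 645.84 + 75.14 + 1266.16 = 1987.14
ΣP(t=1)Q(t=1) = 13.22×54 + 3.55×17 + 3.15×392 = 713.88 + 60.35 + 1234.8 = 2009.03
link = 1987.14/2009.03 = 0.989104
Chained index = 100 × 1.116107 × 0.989104 = 110.3946

110.39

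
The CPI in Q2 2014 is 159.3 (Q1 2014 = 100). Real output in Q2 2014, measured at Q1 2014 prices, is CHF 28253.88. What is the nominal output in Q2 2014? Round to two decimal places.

45008.43

Nominal = Real × (Index/100) = 28253.88 × (159.3/100)
        = 28253.88 × 1.593 = 45008.4308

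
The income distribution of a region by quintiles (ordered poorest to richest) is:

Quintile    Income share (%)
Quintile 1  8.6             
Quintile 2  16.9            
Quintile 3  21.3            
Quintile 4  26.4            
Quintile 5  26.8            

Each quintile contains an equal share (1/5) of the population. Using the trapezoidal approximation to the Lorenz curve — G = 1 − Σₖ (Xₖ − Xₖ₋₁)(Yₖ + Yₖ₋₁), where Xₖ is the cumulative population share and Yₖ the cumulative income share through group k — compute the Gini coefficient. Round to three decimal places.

Cumulative income shares Yₖ: 0.0860, 0.2550, 0.4680, 0.7320, 1.0000
Σ (Xₖ−Xₖ₋₁)(Yₖ+Yₖ₋₁) = (1/5)(0.0860+0.0000) + (1/5)(0.2550+0.0860) + (1/5)(0.4680+0.2550) + (1/5)(0.7320+0.4680) + (1/5)(1.0000+0.7320)
  = 0.0172 + 0.0682 + 0.1446 + 0.2400 + 0.3464 = 0.8164
G = 1 − 0.8164 = 0.1836

0.184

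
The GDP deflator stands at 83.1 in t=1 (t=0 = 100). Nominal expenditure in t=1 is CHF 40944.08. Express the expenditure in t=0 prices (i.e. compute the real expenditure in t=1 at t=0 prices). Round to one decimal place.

Real = Nominal ÷ (Index/100) = 40944.08 ÷ (83.1/100)
     = 40944.08 ÷ 0.831 = 49270.8544

49270.9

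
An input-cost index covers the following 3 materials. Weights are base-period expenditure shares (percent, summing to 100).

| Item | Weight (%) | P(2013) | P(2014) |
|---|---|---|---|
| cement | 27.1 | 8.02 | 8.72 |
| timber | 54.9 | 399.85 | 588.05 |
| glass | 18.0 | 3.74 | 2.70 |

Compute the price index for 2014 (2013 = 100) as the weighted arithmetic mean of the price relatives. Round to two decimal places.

cement: 27.1 × (8.72/8.02) = 27.1 × 1.087282 = 29.4653
timber: 54.9 × (588.05/399.85) = 54.9 × 1.470677 = 80.7401
glass: 18.0 × (2.70/3.74) = 18.0 × 0.721925 = 12.9947
Index = Σ wᵢ·(p₁ᵢ/p₀ᵢ) = 29.4653 + 80.7401 + 12.9947 = 123.2001

123.20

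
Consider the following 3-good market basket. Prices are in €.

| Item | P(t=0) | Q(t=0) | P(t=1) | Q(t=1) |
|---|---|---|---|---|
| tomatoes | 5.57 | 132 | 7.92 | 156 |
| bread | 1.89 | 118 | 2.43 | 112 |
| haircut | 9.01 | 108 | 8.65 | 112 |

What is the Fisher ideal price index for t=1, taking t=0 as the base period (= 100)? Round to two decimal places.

Laspeyres component (base-period weights):
ΣP(t=1)Q(t=0) = 7.92×132 + 2.43×118 + 8.65×108 = 1045.44 + 286.74 + 934.2 = 2266.38
ΣP(t=0)Q(t=0) = 5.57×132 + 1.89×118 + 9.01×108 = 735.24 + 223.02 + 973.08 = 1931.34
L = 2266.38 / 1931.34 × 100 = 117.3475
Paasche component (current-period weights):
ΣP(t=1)Q(t=1) = 7.92×156 + 2.43×112 + 8.65×112 = 1235.52 + 272.16 + 968.8 = 2476.48
ΣP(t=0)Q(t=1) = 5.57×156 + 1.89×112 + 9.01×112 = 868.92 + 211.68 + 1009.12 = 2089.72
P = 2476.48 / 2089.72 × 100 = 118.5077
Fisher = √(L × P) = √(117.3475 × 118.5077) = 117.9262

117.93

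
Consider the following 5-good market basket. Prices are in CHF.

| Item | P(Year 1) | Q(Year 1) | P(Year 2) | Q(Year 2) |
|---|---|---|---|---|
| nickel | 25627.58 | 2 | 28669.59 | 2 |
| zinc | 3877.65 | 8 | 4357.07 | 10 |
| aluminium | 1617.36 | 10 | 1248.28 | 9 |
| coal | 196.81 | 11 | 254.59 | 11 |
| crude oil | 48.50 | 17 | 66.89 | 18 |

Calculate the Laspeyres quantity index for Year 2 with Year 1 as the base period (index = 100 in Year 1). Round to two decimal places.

106.10

Laspeyres quantity index uses base-period prices as weights.
ΣP(Year 1)·Q(Year 2) = 25627.58×2 + 3877.65×10 + 1617.36×9 + 196.81×11 + 48.50×18 = 51255.16 + 38776.5 + 14556.24 + 2164.91 + 873 = 107625.81
ΣP(Year 1)·Q(Year 1) = 25627.58×2 + 3877.65×8 + 1617.36×10 + 196.81×11 + 48.50×17 = 51255.16 + 31021.2 + 16173.6 + 2164.91 + 824.5 = 101439.37
Index = 107625.81 / 101439.37 × 100 = 106.0987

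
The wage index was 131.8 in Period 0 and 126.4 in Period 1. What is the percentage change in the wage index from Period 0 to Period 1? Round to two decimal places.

-4.10%

Change = (126.4 − 131.8) / 131.8 × 100
       = -5.4 / 131.8 × 100 = -4.0971%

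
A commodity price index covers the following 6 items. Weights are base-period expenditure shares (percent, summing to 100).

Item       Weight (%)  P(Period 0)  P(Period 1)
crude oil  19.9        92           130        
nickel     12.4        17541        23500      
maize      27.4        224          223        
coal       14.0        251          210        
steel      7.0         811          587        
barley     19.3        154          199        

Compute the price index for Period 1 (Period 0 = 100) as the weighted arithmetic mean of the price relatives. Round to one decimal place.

crude oil: 19.9 × (130/92) = 19.9 × 1.413043 = 28.1196
nickel: 12.4 × (23500/17541) = 12.4 × 1.339718 = 16.6125
maize: 27.4 × (223/224) = 27.4 × 0.995536 = 27.2777
coal: 14.0 × (210/251) = 14.0 × 0.836653 = 11.7131
steel: 7.0 × (587/811) = 7.0 × 0.723798 = 5.0666
barley: 19.3 × (199/154) = 19.3 × 1.292208 = 24.9396
Index = Σ wᵢ·(p₁ᵢ/p₀ᵢ) = 28.1196 + 16.6125 + 27.2777 + 11.7131 + 5.0666 + 24.9396 = 113.7291

113.7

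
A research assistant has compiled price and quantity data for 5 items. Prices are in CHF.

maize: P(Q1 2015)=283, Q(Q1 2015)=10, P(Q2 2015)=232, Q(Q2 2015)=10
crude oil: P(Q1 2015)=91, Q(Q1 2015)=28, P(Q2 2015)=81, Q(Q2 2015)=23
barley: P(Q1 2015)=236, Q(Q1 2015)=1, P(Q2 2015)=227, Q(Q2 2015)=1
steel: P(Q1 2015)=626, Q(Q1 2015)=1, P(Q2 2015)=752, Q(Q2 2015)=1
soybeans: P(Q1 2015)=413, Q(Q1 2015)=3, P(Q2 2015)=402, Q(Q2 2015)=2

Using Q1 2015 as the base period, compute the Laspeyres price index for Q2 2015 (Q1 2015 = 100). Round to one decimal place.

90.6

Laspeyres price index uses base-period quantities as weights.
ΣP(Q2 2015)·Q(Q1 2015) = 232×10 + 81×28 + 227×1 + 752×1 + 402×3 = 2320 + 2268 + 227 + 752 + 1206 = 6773
ΣP(Q1 2015)·Q(Q1 2015) = 283×10 + 91×28 + 236×1 + 626×1 + 413×3 = 2830 + 2548 + 236 + 626 + 1239 = 7479
Index = 6773 / 7479 × 100 = 90.5602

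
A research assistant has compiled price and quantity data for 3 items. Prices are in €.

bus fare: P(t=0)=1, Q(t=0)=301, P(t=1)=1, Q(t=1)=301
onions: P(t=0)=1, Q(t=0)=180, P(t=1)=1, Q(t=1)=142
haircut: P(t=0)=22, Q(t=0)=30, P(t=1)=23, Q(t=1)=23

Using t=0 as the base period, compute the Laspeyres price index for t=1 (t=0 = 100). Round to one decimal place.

Laspeyres price index uses base-period quantities as weights.
ΣP(t=1)·Q(t=0) = 1×301 + 1×180 + 23×30 = 301 + 180 + 690 = 1171
ΣP(t=0)·Q(t=0) = 1×301 + 1×180 + 22×30 = 301 + 180 + 660 = 1141
Index = 1171 / 1141 × 100 = 102.6293

102.6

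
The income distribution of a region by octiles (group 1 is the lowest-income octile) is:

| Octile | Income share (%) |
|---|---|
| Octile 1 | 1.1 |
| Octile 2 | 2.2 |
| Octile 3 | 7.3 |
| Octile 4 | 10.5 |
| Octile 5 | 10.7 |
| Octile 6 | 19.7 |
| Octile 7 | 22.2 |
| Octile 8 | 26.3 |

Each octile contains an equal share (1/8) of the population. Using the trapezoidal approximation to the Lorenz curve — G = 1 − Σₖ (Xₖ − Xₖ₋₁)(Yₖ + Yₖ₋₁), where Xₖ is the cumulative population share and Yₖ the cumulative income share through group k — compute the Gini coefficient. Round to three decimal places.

Cumulative income shares Yₖ: 0.0110, 0.0330, 0.1060, 0.2110, 0.3180, 0.5150, 0.7370, 1.0000
Σ (Xₖ−Xₖ₋₁)(Yₖ+Yₖ₋₁) = (1/8)(0.0110+0.0000) + (1/8)(0.0330+0.0110) + (1/8)(0.1060+0.0330) + (1/8)(0.2110+0.1060) + (1/8)(0.3180+0.2110) + (1/8)(0.5150+0.3180) + (1/8)(0.7370+0.5150) + (1/8)(1.0000+0.7370)
  = 0.0014 + 0.0055 + 0.0174 + 0.0396 + 0.0661 + 0.1041 + 0.1565 + 0.2171 = 0.6078
G = 1 − 0.6078 = 0.3922

0.392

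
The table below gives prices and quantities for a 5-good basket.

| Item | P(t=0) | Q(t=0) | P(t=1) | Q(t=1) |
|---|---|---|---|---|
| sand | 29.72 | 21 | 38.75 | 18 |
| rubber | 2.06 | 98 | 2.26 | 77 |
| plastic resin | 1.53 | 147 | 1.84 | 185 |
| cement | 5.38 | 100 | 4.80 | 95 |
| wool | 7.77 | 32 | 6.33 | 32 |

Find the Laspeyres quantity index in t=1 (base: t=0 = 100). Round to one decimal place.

94.5

Laspeyres quantity index uses base-period prices as weights.
ΣP(t=0)·Q(t=1) = 29.72×18 + 2.06×77 + 1.53×185 + 5.38×95 + 7.77×32 = 534.96 + 158.62 + 283.05 + 511.1 + 248.64 = 1736.37
ΣP(t=0)·Q(t=0) = 29.72×21 + 2.06×98 + 1.53×147 + 5.38×100 + 7.77×32 = 624.12 + 201.88 + 224.91 + 538 + 248.64 = 1837.55
Index = 1736.37 / 1837.55 × 100 = 94.4938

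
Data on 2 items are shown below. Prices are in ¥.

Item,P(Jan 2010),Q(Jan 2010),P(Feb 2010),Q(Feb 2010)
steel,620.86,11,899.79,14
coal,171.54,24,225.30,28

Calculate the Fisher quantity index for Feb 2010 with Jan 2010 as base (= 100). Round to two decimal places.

Laspeyres component (base-period weights):
ΣP(Jan 2010)Q(Feb 2010) = 620.86×14 + 171.54×28 = 8692.04 + 4803.12 = 13495.16
ΣP(Jan 2010)Q(Jan 2010) = 620.86×11 + 171.54×24 = 6829.46 + 4116.96 = 10946.42
L = 13495.16 / 10946.42 × 100 = 123.2838
Paasche component (current-period weights):
ΣP(Feb 2010)Q(Feb 2010) = 899.79×14 + 225.30×28 = 12597.06 + 6308.4 = 18905.46
ΣP(Feb 2010)Q(Jan 2010) = 899.79×11 + 225.30×24 = 9897.69 + 5407.2 = 15304.89
P = 18905.46 / 15304.89 × 100 = 123.5256
Fisher = √(L × P) = √(123.2838 × 123.5256) = 123.4046

123.40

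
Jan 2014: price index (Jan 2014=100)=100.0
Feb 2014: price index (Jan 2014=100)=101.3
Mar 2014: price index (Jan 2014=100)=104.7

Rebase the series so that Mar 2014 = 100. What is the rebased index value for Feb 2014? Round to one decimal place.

96.8

Rebased(Feb 2014) = 101.3 / 104.7 × 100 = 96.7526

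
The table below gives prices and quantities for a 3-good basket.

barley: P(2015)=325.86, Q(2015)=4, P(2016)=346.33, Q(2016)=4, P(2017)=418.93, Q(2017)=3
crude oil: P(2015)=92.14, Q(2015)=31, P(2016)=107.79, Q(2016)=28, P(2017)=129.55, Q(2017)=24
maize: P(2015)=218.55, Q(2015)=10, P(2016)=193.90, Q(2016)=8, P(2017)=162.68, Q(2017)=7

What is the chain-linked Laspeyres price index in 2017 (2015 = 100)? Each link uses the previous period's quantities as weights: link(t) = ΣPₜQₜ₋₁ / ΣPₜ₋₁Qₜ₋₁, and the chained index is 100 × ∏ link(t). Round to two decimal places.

Link 2015→2016:
ΣP(2016)Q(2015) = 346.33×4 + 107.79×31 + 193.90×10 = 1385.32 + 3341.49 + 1939 = 6665.81
ΣP(2015)Q(2015) = 325.86×4 + 92.14×31 + 218.55×10 = 1303.44 + 2856.34 + 2185.5 = 6345.28
link = 6665.81/6345.28 = 1.050515
Link 2016→2017:
ΣP(2017)Q(2016) = 418.93×4 + 129.55×28 + 162.68×8 = 1675.72 + 3627.4 + 1301.44 = 6604.56
ΣP(2016)Q(2016) = 346.33×4 + 107.79×28 + 193.90×8 = 1385.32 + 3018.12 + 1551.2 = 5954.64
link = 6604.56/5954.64 = 1.109145
Chained index = 100 × 1.050515 × 1.109145 = 116.5173

116.52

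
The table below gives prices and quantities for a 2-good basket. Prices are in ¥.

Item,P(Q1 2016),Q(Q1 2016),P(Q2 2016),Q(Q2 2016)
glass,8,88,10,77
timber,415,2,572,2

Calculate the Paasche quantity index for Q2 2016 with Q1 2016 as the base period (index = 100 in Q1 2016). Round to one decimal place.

94.6

Paasche quantity index uses current-period prices as weights.
ΣP(Q2 2016)·Q(Q2 2016) = 10×77 + 572×2 = 770 + 1144 = 1914
ΣP(Q2 2016)·Q(Q1 2016) = 10×88 + 572×2 = 880 + 1144 = 2024
Index = 1914 / 2024 × 100 = 94.5652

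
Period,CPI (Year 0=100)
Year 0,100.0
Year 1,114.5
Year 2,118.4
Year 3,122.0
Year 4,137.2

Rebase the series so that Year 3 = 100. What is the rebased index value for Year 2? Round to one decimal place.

Rebased(Year 2) = 118.4 / 122.0 × 100 = 97.0492

97.0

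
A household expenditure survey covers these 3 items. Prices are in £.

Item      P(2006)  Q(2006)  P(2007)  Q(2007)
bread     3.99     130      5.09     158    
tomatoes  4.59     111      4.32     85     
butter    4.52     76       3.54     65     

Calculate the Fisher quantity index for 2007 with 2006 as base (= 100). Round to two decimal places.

97.58

Laspeyres component (base-period weights):
ΣP(2006)Q(2007) = 3.99×158 + 4.59×85 + 4.52×65 = 630.42 + 390.15 + 293.8 = 1314.37
ΣP(2006)Q(2006) = 3.99×130 + 4.59×111 + 4.52×76 = 518.7 + 509.49 + 343.52 = 1371.71
L = 1314.37 / 1371.71 × 100 = 95.8198
Paasche component (current-period weights):
ΣP(2007)Q(2007) = 5.09×158 + 4.32×85 + 3.54×65 = 804.22 + 367.2 + 230.1 = 1401.52
ΣP(2007)Q(2006) = 5.09×130 + 4.32×111 + 3.54×76 = 661.7 + 479.52 + 269.04 = 1410.26
P = 1401.52 / 1410.26 × 100 = 99.3803
Fisher = √(L × P) = √(95.8198 × 99.3803) = 97.5838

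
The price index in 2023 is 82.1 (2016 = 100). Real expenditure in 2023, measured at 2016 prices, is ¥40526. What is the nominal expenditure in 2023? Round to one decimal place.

33271.8

Nominal = Real × (Index/100) = 40526 × (82.1/100)
        = 40526 × 0.821 = 33271.8460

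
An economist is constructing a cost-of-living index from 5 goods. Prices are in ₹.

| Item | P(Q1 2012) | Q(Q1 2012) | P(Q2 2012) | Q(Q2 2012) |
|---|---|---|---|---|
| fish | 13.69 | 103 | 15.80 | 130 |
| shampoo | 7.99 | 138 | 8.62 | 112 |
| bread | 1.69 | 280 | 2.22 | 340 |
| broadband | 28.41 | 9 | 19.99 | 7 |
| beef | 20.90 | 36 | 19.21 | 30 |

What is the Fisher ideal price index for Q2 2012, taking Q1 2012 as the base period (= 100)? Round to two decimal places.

109.05

Laspeyres component (base-period weights):
ΣP(Q2 2012)Q(Q1 2012) = 15.80×103 + 8.62×138 + 2.22×280 + 19.99×9 + 19.21×36 = 1627.4 + 1189.56 + 621.6 + 179.91 + 691.56 = 4310.03
ΣP(Q1 2012)Q(Q1 2012) = 13.69×103 + 7.99×138 + 1.69×280 + 28.41×9 + 20.90×36 = 1410.07 + 1102.62 + 473.2 + 255.69 + 752.4 = 3993.98
L = 4310.03 / 3993.98 × 100 = 107.9132
Paasche component (current-period weights):
ΣP(Q2 2012)Q(Q2 2012) = 15.80×130 + 8.62×112 + 2.22×340 + 19.99×7 + 19.21×30 = 2054 + 965.44 + 754.8 + 139.93 + 576.3 = 4490.47
ΣP(Q1 2012)Q(Q2 2012) = 13.69×130 + 7.99×112 + 1.69×340 + 28.41×7 + 20.90×30 = 1779.7 + 894.88 + 574.6 + 198.87 + 627 = 4075.05
P = 4490.47 / 4075.05 × 100 = 110.1942
Fisher = √(L × P) = √(107.9132 × 110.1942) = 109.0477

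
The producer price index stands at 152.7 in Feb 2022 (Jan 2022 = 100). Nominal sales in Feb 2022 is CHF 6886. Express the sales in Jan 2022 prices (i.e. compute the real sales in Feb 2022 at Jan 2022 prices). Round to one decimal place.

Real = Nominal ÷ (Index/100) = 6886 ÷ (152.7/100)
     = 6886 ÷ 1.527 = 4509.4957

4509.5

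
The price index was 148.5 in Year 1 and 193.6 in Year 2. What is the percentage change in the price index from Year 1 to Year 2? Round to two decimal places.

30.37%

Change = (193.6 − 148.5) / 148.5 × 100
       = 45.1 / 148.5 × 100 = 30.3704%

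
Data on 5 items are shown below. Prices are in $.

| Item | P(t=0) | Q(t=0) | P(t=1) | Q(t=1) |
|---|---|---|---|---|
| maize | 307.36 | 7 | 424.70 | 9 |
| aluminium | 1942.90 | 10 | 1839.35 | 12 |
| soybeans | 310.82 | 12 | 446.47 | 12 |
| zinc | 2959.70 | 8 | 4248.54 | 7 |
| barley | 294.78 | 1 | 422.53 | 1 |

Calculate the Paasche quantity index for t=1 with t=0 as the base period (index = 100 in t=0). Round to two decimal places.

100.46

Paasche quantity index uses current-period prices as weights.
ΣP(t=1)·Q(t=1) = 424.70×9 + 1839.35×12 + 446.47×12 + 4248.54×7 + 422.53×1 = 3822.3 + 22072.2 + 5357.64 + 29739.78 + 422.53 = 61414.45
ΣP(t=1)·Q(t=0) = 424.70×7 + 1839.35×10 + 446.47×12 + 4248.54×8 + 422.53×1 = 2972.9 + 18393.5 + 5357.64 + 33988.32 + 422.53 = 61134.89
Index = 61414.45 / 61134.89 × 100 = 100.4573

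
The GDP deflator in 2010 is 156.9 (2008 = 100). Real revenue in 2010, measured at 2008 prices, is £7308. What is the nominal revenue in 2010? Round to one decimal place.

11466.3

Nominal = Real × (Index/100) = 7308 × (156.9/100)
        = 7308 × 1.569 = 11466.2520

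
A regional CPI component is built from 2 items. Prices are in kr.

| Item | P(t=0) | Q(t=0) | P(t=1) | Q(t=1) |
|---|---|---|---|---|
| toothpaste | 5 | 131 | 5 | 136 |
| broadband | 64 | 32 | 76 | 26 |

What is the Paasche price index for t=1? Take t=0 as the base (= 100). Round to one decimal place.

113.3

Paasche price index uses current-period quantities as weights.
ΣP(t=1)·Q(t=1) = 5×136 + 76×26 = 680 + 1976 = 2656
ΣP(t=0)·Q(t=1) = 5×136 + 64×26 = 680 + 1664 = 2344
Index = 2656 / 2344 × 100 = 113.3106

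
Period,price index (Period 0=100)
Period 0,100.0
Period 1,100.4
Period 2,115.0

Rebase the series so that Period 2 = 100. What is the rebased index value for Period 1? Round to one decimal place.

Rebased(Period 1) = 100.4 / 115.0 × 100 = 87.3043

87.3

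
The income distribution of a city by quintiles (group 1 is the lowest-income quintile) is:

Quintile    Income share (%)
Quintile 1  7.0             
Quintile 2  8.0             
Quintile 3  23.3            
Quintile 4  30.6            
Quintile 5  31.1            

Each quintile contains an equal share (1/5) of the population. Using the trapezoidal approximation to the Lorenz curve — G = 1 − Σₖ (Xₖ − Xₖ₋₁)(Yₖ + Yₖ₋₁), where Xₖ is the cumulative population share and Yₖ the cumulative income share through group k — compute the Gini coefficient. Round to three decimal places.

Cumulative income shares Yₖ: 0.0700, 0.1500, 0.3830, 0.6890, 1.0000
Σ (Xₖ−Xₖ₋₁)(Yₖ+Yₖ₋₁) = (1/5)(0.0700+0.0000) + (1/5)(0.1500+0.0700) + (1/5)(0.3830+0.1500) + (1/5)(0.6890+0.3830) + (1/5)(1.0000+0.6890)
  = 0.0140 + 0.0440 + 0.1066 + 0.2144 + 0.3378 = 0.7168
G = 1 − 0.7168 = 0.2832

0.283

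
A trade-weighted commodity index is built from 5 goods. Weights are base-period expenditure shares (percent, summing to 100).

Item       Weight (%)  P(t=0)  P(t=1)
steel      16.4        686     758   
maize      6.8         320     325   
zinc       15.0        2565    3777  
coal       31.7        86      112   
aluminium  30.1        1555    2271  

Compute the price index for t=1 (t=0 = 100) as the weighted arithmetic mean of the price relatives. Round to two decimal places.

steel: 16.4 × (758/686) = 16.4 × 1.104956 = 18.1213
maize: 6.8 × (325/320) = 6.8 × 1.015625 = 6.9062
zinc: 15.0 × (3777/2565) = 15.0 × 1.472515 = 22.0877
coal: 31.7 × (112/86) = 31.7 × 1.302326 = 41.2837
aluminium: 30.1 × (2271/1555) = 30.1 × 1.460450 = 43.9595
Index = Σ wᵢ·(p₁ᵢ/p₀ᵢ) = 18.1213 + 6.9062 + 22.0877 + 41.2837 + 43.9595 = 132.3585

132.36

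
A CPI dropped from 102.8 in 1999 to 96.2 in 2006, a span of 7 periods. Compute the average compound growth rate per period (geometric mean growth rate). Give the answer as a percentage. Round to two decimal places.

-0.94%

Growth factor = (96.2/102.8)^(1/7) = (0.935798)^(1/7) = 0.990565
Growth rate = 0.990565 − 1 = -0.009435 = -0.9435%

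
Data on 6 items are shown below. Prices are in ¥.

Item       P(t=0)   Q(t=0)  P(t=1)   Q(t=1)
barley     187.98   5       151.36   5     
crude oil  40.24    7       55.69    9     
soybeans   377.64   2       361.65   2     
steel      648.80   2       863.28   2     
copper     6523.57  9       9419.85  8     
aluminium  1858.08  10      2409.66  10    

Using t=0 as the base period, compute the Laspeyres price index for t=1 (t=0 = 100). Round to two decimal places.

Laspeyres price index uses base-period quantities as weights.
ΣP(t=1)·Q(t=0) = 151.36×5 + 55.69×7 + 361.65×2 + 863.28×2 + 9419.85×9 + 2409.66×10 = 756.8 + 389.83 + 723.3 + 1726.56 + 84778.65 + 24096.6 = 112471.74
ΣP(t=0)·Q(t=0) = 187.98×5 + 40.24×7 + 377.64×2 + 648.80×2 + 6523.57×9 + 1858.08×10 = 939.9 + 281.68 + 755.28 + 1297.6 + 58712.13 + 18580.8 = 80567.39
Index = 112471.74 / 80567.39 × 100 = 139.5996

139.60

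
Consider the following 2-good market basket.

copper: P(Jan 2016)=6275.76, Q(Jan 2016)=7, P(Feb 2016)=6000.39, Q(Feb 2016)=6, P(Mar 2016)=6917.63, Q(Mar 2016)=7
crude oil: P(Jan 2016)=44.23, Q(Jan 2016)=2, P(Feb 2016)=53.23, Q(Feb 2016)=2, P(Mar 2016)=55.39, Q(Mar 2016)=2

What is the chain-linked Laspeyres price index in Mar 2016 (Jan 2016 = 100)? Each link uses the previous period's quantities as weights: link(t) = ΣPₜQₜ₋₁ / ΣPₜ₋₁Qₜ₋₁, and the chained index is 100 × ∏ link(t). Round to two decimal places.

110.25

Link Jan 2016→Feb 2016:
ΣP(Feb 2016)Q(Jan 2016) = 6000.39×7 + 53.23×2 = 42002.73 + 106.46 = 42109.19
ΣP(Jan 2016)Q(Jan 2016) = 6275.76×7 + 44.23×2 = 43930.32 + 88.46 = 44018.78
link = 42109.19/44018.78 = 0.956619
Link Feb 2016→Mar 2016:
ΣP(Mar 2016)Q(Feb 2016) = 6917.63×6 + 55.39×2 = 41505.78 + 110.78 = 41616.56
ΣP(Feb 2016)Q(Feb 2016) = 6000.39×6 + 53.23×2 = 36002.34 + 106.46 = 36108.8
link = 41616.56/36108.8 = 1.152532
Chained index = 100 × 0.956619 × 1.152532 = 110.2534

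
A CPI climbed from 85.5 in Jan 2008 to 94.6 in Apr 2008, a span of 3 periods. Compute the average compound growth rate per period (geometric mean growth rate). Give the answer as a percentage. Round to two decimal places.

Growth factor = (94.6/85.5)^(1/3) = (1.106433)^(1/3) = 1.034288
Growth rate = 1.034288 − 1 = 0.034288 = 3.4288%

3.43%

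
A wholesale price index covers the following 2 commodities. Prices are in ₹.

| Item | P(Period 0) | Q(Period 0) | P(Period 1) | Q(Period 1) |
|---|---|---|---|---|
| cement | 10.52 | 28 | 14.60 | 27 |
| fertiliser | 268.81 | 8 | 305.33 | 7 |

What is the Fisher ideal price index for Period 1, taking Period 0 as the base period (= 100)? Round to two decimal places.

Laspeyres component (base-period weights):
ΣP(Period 1)Q(Period 0) = 14.60×28 + 305.33×8 = 408.8 + 2442.64 = 2851.44
ΣP(Period 0)Q(Period 0) = 10.52×28 + 268.81×8 = 294.56 + 2150.48 = 2445.04
L = 2851.44 / 2445.04 × 100 = 116.6214
Paasche component (current-period weights):
ΣP(Period 1)Q(Period 1) = 14.60×27 + 305.33×7 = 394.2 + 2137.31 = 2531.51
ΣP(Period 0)Q(Period 1) = 10.52×27 + 268.81×7 = 284.04 + 1881.67 = 2165.71
P = 2531.51 / 2165.71 × 100 = 116.8905
Fisher = √(L × P) = √(116.6214 × 116.8905) = 116.7559

116.76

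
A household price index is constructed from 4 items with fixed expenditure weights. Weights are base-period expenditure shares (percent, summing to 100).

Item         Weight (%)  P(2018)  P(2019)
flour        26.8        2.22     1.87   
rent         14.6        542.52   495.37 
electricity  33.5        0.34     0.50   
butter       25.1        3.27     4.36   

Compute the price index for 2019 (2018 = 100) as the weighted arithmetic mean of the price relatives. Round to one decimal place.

118.6

flour: 26.8 × (1.87/2.22) = 26.8 × 0.842342 = 22.5748
rent: 14.6 × (495.37/542.52) = 14.6 × 0.913091 = 13.3311
electricity: 33.5 × (0.50/0.34) = 33.5 × 1.470588 = 49.2647
butter: 25.1 × (4.36/3.27) = 25.1 × 1.333333 = 33.4667
Index = Σ wᵢ·(p₁ᵢ/p₀ᵢ) = 22.5748 + 13.3311 + 49.2647 + 33.4667 = 118.6373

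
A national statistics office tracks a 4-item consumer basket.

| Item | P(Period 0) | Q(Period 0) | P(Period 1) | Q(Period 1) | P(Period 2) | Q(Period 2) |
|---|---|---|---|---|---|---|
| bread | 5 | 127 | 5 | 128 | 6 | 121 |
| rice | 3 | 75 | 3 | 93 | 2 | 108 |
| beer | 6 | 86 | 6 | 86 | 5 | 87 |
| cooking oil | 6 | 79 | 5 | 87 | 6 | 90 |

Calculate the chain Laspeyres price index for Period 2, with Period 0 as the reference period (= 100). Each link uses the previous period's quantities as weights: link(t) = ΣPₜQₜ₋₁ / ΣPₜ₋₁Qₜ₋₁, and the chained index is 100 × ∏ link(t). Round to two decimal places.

97.57

Link Period 0→Period 1:
ΣP(Period 1)Q(Period 0) = 5×127 + 3×75 + 6×86 + 5×79 = 635 + 225 + 516 + 395 = 1771
ΣP(Period 0)Q(Period 0) = 5×127 + 3×75 + 6×86 + 6×79 = 635 + 225 + 516 + 474 = 1850
link = 1771/1850 = 0.957297
Link Period 1→Period 2:
ΣP(Period 2)Q(Period 1) = 6×128 + 2×93 + 5×86 + 6×87 = 768 + 186 + 430 + 522 = 1906
ΣP(Period 1)Q(Period 1) = 5×128 + 3×93 + 6×86 + 5×87 = 640 + 279 + 516 + 435 = 1870
link = 1906/1870 = 1.019251
Chained index = 100 × 0.957297 × 1.019251 = 97.5727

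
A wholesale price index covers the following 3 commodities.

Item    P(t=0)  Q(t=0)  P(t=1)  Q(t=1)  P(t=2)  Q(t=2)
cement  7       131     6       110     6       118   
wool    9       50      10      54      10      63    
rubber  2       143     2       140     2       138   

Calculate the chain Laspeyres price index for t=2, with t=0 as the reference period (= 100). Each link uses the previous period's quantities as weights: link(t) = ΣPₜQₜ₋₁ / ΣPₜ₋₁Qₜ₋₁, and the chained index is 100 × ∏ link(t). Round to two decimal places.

Link t=0→t=1:
ΣP(t=1)Q(t=0) = 6×131 + 10×50 + 2×143 = 786 + 500 + 286 = 1572
ΣP(t=0)Q(t=0) = 7×131 + 9×50 + 2×143 = 917 + 450 + 286 = 1653
link = 1572/1653 = 0.950998
Link t=1→t=2:
ΣP(t=2)Q(t=1) = 6×110 + 10×54 + 2×140 = 660 + 540 + 280 = 1480
ΣP(t=1)Q(t=1) = 6×110 + 10×54 + 2×140 = 660 + 540 + 280 = 1480
link = 1480/1480 = 1.000000
Chained index = 100 × 0.950998 × 1.000000 = 95.0998

95.10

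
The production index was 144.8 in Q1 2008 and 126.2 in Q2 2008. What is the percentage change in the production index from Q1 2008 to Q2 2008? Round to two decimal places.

Change = (126.2 − 144.8) / 144.8 × 100
       = -18.6 / 144.8 × 100 = -12.8453%

-12.85%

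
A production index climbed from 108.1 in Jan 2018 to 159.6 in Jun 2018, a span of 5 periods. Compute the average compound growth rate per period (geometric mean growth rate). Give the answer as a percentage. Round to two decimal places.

Growth factor = (159.6/108.1)^(1/5) = (1.476411)^(1/5) = 1.081039
Growth rate = 1.081039 − 1 = 0.081039 = 8.1039%

8.10%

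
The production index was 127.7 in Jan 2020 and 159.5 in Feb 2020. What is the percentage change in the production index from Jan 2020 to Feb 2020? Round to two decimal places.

Change = (159.5 − 127.7) / 127.7 × 100
       = 31.8 / 127.7 × 100 = 24.9021%

24.90%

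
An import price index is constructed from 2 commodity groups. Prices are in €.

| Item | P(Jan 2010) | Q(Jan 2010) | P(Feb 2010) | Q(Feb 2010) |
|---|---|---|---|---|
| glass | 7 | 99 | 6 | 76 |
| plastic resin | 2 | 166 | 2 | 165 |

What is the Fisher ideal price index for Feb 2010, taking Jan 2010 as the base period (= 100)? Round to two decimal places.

90.76

Laspeyres component (base-period weights):
ΣP(Feb 2010)Q(Jan 2010) = 6×99 + 2×166 = 594 + 332 = 926
ΣP(Jan 2010)Q(Jan 2010) = 7×99 + 2×166 = 693 + 332 = 1025
L = 926 / 1025 × 100 = 90.3415
Paasche component (current-period weights):
ΣP(Feb 2010)Q(Feb 2010) = 6×76 + 2×165 = 456 + 330 = 786
ΣP(Jan 2010)Q(Feb 2010) = 7×76 + 2×165 = 532 + 330 = 862
P = 786 / 862 × 100 = 91.1833
Fisher = √(L × P) = √(90.3415 × 91.1833) = 90.7614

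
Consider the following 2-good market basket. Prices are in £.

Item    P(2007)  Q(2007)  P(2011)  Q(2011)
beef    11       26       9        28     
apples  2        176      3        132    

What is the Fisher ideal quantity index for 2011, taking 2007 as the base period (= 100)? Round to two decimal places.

87.32

Laspeyres component (base-period weights):
ΣP(2007)Q(2011) = 11×28 + 2×132 = 308 + 264 = 572
ΣP(2007)Q(2007) = 11×26 + 2×176 = 286 + 352 = 638
L = 572 / 638 × 100 = 89.6552
Paasche component (current-period weights):
ΣP(2011)Q(2011) = 9×28 + 3×132 = 252 + 396 = 648
ΣP(2011)Q(2007) = 9×26 + 3×176 = 234 + 528 = 762
P = 648 / 762 × 100 = 85.0394
Fisher = √(L × P) = √(89.6552 × 85.0394) = 87.3168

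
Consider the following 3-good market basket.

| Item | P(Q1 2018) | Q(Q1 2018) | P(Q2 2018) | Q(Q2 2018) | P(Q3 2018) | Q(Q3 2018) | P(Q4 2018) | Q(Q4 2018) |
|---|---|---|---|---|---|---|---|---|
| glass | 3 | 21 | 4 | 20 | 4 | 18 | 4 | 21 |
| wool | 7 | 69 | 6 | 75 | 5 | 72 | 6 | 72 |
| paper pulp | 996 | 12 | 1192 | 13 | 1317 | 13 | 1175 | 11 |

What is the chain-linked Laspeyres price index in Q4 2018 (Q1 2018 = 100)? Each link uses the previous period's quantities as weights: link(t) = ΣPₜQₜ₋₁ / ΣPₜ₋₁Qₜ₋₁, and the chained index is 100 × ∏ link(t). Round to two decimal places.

Link Q1 2018→Q2 2018:
ΣP(Q2 2018)Q(Q1 2018) = 4×21 + 6×69 + 1192×12 = 84 + 414 + 14304 = 14802
ΣP(Q1 2018)Q(Q1 2018) = 3×21 + 7×69 + 996×12 = 63 + 483 + 11952 = 12498
link = 14802/12498 = 1.184349
Link Q2 2018→Q3 2018:
ΣP(Q3 2018)Q(Q2 2018) = 4×20 + 5×75 + 1317×13 = 80 + 375 + 17121 = 17576
ΣP(Q2 2018)Q(Q2 2018) = 4×20 + 6×75 + 1192×13 = 80 + 450 + 15496 = 16026
link = 17576/16026 = 1.096718
Link Q3 2018→Q4 2018:
ΣP(Q4 2018)Q(Q3 2018) = 4×18 + 6×72 + 1175×13 = 72 + 432 + 15275 = 15779
ΣP(Q3 2018)Q(Q3 2018) = 4×18 + 5×72 + 1317×13 = 72 + 360 + 17121 = 17553
link = 15779/17553 = 0.898935
Chained index = 100 × 1.184349 × 1.096718 × 0.898935 = 116.7624

116.76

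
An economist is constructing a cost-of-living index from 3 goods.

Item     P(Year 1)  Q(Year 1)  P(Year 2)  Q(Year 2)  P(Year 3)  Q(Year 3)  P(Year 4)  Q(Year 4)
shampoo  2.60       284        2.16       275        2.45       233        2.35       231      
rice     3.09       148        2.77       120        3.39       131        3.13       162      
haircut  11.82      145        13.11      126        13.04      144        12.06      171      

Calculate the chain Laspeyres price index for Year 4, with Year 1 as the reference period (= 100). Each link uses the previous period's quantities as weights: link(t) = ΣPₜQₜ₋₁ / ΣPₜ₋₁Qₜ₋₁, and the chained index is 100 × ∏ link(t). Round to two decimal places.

98.89

Link Year 1→Year 2:
ΣP(Year 2)Q(Year 1) = 2.16×284 + 2.77×148 + 13.11×145 = 613.44 + 409.96 + 1900.95 = 2924.35
ΣP(Year 1)Q(Year 1) = 2.60×284 + 3.09×148 + 11.82×145 = 738.4 + 457.32 + 1713.9 = 2909.62
link = 2924.35/2909.62 = 1.005063
Link Year 2→Year 3:
ΣP(Year 3)Q(Year 2) = 2.45×275 + 3.39×120 + 13.04×126 = 673.75 + 406.8 + 1643.04 = 2723.59
ΣP(Year 2)Q(Year 2) = 2.16×275 + 2.77×120 + 13.11×126 = 594 + 332.4 + 1651.86 = 2578.26
link = 2723.59/2578.26 = 1.056367
Link Year 3→Year 4:
ΣP(Year 4)Q(Year 3) = 2.35×233 + 3.13×131 + 12.06×144 = 547.55 + 410.03 + 1736.64 = 2694.22
ΣP(Year 3)Q(Year 3) = 2.45×233 + 3.39×131 + 13.04×144 = 570.85 + 444.09 + 1877.76 = 2892.7
link = 2694.22/2892.7 = 0.931386
Chained index = 100 × 1.005063 × 1.056367 × 0.931386 = 98.8867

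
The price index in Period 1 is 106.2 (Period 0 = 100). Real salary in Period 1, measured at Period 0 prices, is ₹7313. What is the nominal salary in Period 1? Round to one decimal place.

Nominal = Real × (Index/100) = 7313 × (106.2/100)
        = 7313 × 1.062 = 7766.4060

7766.4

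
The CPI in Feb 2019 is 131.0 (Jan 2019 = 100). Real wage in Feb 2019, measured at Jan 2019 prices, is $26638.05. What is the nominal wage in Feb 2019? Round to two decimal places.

34895.85

Nominal = Real × (Index/100) = 26638.05 × (131.0/100)
        = 26638.05 × 1.310 = 34895.8455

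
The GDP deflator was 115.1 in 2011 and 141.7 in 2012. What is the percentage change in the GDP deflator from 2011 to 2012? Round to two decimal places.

23.11%

Change = (141.7 − 115.1) / 115.1 × 100
       = 26.6 / 115.1 × 100 = 23.1103%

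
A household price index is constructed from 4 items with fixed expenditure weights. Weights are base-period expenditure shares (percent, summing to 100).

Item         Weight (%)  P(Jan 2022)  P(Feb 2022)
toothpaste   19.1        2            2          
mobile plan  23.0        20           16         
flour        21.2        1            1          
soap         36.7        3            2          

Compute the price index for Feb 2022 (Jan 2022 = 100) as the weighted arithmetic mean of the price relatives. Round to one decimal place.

toothpaste: 19.1 × (2/2) = 19.1 × 1.000000 = 19.1000
mobile plan: 23.0 × (16/20) = 23.0 × 0.800000 = 18.4000
flour: 21.2 × (1/1) = 21.2 × 1.000000 = 21.2000
soap: 36.7 × (2/3) = 36.7 × 0.666667 = 24.4667
Index = Σ wᵢ·(p₁ᵢ/p₀ᵢ) = 19.1000 + 18.4000 + 21.2000 + 24.4667 = 83.1667

83.2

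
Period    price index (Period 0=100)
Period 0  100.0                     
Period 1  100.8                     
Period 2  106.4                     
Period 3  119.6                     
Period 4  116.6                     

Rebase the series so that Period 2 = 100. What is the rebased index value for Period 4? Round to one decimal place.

Rebased(Period 4) = 116.6 / 106.4 × 100 = 109.5865

109.6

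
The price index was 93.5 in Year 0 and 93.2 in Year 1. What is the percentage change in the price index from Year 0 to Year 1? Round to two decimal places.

-0.32%

Change = (93.2 − 93.5) / 93.5 × 100
       = -0.3 / 93.5 × 100 = -0.3209%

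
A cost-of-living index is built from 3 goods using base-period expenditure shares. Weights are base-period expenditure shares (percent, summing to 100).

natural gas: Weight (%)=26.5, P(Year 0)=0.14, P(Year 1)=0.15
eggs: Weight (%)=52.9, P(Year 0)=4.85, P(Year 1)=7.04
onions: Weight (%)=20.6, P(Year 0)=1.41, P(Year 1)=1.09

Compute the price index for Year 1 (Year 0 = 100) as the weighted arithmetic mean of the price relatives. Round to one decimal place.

natural gas: 26.5 × (0.15/0.14) = 26.5 × 1.071429 = 28.3929
eggs: 52.9 × (7.04/4.85) = 52.9 × 1.451546 = 76.7868
onions: 20.6 × (1.09/1.41) = 20.6 × 0.773050 = 15.9248
Index = Σ wᵢ·(p₁ᵢ/p₀ᵢ) = 28.3929 + 76.7868 + 15.9248 = 121.1045

121.1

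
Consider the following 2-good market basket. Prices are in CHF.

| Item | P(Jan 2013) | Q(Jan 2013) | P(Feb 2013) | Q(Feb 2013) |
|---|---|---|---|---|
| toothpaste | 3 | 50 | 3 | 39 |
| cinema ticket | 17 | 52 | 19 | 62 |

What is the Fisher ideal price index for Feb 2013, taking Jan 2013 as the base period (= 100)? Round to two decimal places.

110.32

Laspeyres component (base-period weights):
ΣP(Feb 2013)Q(Jan 2013) = 3×50 + 19×52 = 150 + 988 = 1138
ΣP(Jan 2013)Q(Jan 2013) = 3×50 + 17×52 = 150 + 884 = 1034
L = 1138 / 1034 × 100 = 110.0580
Paasche component (current-period weights):
ΣP(Feb 2013)Q(Feb 2013) = 3×39 + 19×62 = 117 + 1178 = 1295
ΣP(Jan 2013)Q(Feb 2013) = 3×39 + 17×62 = 117 + 1054 = 1171
P = 1295 / 1171 × 100 = 110.5892
Fisher = √(L × P) = √(110.0580 × 110.5892) = 110.3233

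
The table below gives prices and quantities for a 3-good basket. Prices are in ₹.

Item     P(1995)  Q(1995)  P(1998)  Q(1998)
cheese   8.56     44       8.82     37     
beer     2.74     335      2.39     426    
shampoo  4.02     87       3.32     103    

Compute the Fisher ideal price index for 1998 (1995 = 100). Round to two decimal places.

Laspeyres component (base-period weights):
ΣP(1998)Q(1995) = 8.82×44 + 2.39×335 + 3.32×87 = 388.08 + 800.65 + 288.84 = 1477.57
ΣP(1995)Q(1995) = 8.56×44 + 2.74×335 + 4.02×87 = 376.64 + 917.9 + 349.74 = 1644.28
L = 1477.57 / 1644.28 × 100 = 89.8612
Paasche component (current-period weights):
ΣP(1998)Q(1998) = 8.82×37 + 2.39×426 + 3.32×103 = 326.34 + 1018.14 + 341.96 = 1686.44
ΣP(1995)Q(1998) = 8.56×37 + 2.74×426 + 4.02×103 = 316.72 + 1167.24 + 414.06 = 1898.02
P = 1686.44 / 1898.02 × 100 = 88.8526
Fisher = √(L × P) = √(89.8612 × 88.8526) = 89.3555

89.36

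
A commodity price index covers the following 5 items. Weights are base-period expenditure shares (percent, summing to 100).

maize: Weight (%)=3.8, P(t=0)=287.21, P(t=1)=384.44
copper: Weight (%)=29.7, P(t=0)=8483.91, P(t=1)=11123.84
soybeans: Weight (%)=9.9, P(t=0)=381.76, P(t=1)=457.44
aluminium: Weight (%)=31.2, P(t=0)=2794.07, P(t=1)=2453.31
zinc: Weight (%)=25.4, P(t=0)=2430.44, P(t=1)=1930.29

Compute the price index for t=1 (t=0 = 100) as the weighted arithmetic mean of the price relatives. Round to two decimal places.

103.46

maize: 3.8 × (384.44/287.21) = 3.8 × 1.338533 = 5.0864
copper: 29.7 × (11123.84/8483.91) = 29.7 × 1.311169 = 38.9417
soybeans: 9.9 × (457.44/381.76) = 9.9 × 1.198240 = 11.8626
aluminium: 31.2 × (2453.31/2794.07) = 31.2 × 0.878042 = 27.3949
zinc: 25.4 × (1930.29/2430.44) = 25.4 × 0.794214 = 20.1730
Index = Σ wᵢ·(p₁ᵢ/p₀ᵢ) = 5.0864 + 38.9417 + 11.8626 + 27.3949 + 20.1730 = 103.4587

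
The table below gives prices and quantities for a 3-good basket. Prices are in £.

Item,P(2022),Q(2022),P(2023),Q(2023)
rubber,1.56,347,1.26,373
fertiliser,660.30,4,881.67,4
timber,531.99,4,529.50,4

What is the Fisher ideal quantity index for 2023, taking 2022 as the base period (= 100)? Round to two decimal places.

Laspeyres component (base-period weights):
ΣP(2022)Q(2023) = 1.56×373 + 660.30×4 + 531.99×4 = 581.88 + 2641.2 + 2127.96 = 5351.04
ΣP(2022)Q(2022) = 1.56×347 + 660.30×4 + 531.99×4 = 541.32 + 2641.2 + 2127.96 = 5310.48
L = 5351.04 / 5310.48 × 100 = 100.7638
Paasche component (current-period weights):
ΣP(2023)Q(2023) = 1.26×373 + 881.67×4 + 529.50×4 = 469.98 + 3526.68 + 2118 = 6114.66
ΣP(2023)Q(2022) = 1.26×347 + 881.67×4 + 529.50×4 = 437.22 + 3526.68 + 2118 = 6081.9
P = 6114.66 / 6081.9 × 100 = 100.5386
Fisher = √(L × P) = √(100.7638 × 100.5386) = 100.6511

100.65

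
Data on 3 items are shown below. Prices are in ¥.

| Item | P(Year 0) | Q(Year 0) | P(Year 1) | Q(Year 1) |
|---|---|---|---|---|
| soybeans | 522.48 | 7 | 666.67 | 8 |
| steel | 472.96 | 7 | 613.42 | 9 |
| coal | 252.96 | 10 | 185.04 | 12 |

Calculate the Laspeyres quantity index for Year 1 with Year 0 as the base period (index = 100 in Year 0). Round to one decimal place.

Laspeyres quantity index uses base-period prices as weights.
ΣP(Year 0)·Q(Year 1) = 522.48×8 + 472.96×9 + 252.96×12 = 4179.84 + 4256.64 + 3035.52 = 11472
ΣP(Year 0)·Q(Year 0) = 522.48×7 + 472.96×7 + 252.96×10 = 3657.36 + 3310.72 + 2529.6 = 9497.68
Index = 11472 / 9497.68 × 100 = 120.7874

120.8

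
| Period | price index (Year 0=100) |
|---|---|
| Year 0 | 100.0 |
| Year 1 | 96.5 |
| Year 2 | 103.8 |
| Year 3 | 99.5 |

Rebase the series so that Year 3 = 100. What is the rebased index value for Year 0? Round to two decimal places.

100.50

Rebased(Year 0) = 100.0 / 99.5 × 100 = 100.5025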